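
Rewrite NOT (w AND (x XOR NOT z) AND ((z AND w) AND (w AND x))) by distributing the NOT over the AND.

NOT w OR NOT (x XOR NOT z) OR NOT ((z AND w) AND (w AND x))
De Morgan's: NOT(AND of terms) = OR of negations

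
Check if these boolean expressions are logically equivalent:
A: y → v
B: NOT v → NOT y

Yes, Contrapositive is always equivalent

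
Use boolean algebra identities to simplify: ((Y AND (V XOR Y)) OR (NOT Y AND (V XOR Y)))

By distribution ((E AND v) OR (E AND NOT v) = E):
= (V XOR Y)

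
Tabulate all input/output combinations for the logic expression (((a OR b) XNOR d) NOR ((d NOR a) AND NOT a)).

a | d | b | Output
------------------
0 | 0 | 0 | 0
0 | 0 | 1 | 0
0 | 1 | 0 | 1
0 | 1 | 1 | 0
1 | 0 | 0 | 1
1 | 0 | 1 | 1
1 | 1 | 0 | 0
1 | 1 | 1 | 0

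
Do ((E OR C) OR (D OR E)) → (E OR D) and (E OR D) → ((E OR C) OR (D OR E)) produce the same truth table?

No, Converse is not equivalent to original (counterexample: D=0, C=1, E=0)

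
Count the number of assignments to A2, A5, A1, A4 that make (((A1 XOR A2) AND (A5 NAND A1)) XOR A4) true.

Satisfying assignments: (0,0,0,1), (0,0,1,0), (0,1,0,1), (0,1,1,1), (1,0,0,0), (1,0,1,1), (1,1,0,0), (1,1,1,1)
Count: 8 out of 16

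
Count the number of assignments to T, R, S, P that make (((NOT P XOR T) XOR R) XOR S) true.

Satisfying assignments: (0,0,0,0), (0,0,1,1), (0,1,0,1), (0,1,1,0), (1,0,0,1), (1,0,1,0), (1,1,0,0), (1,1,1,1)
Count: 8 out of 16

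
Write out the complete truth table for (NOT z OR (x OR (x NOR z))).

z | x | Output
--------------
0 | 0 | 1
0 | 1 | 1
1 | 0 | 0
1 | 1 | 1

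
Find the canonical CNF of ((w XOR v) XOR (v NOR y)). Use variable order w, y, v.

(w OR NOT y OR v) AND (NOT w OR y OR v) AND (NOT w OR y OR NOT v) AND (NOT w OR NOT y OR NOT v)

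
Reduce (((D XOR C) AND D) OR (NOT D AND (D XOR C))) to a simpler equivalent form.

By distribution ((E AND v) OR (E AND NOT v) = E):
= (D XOR C)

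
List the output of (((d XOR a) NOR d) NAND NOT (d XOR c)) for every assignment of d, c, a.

d | c | a | Output
------------------
0 | 0 | 0 | 0
0 | 0 | 1 | 1
0 | 1 | 0 | 1
0 | 1 | 1 | 1
1 | 0 | 0 | 1
1 | 0 | 1 | 1
1 | 1 | 0 | 1
1 | 1 | 1 | 1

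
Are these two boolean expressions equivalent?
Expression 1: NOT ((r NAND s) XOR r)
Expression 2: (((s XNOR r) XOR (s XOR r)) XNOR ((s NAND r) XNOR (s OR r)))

No. Counterexample: with r=0, s=1, Expression 1 = 0 but Expression 2 = 1.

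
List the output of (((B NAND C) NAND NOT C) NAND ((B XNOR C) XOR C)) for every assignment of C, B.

C | B | Output
--------------
0 | 0 | 1
0 | 1 | 1
1 | 0 | 0
1 | 1 | 1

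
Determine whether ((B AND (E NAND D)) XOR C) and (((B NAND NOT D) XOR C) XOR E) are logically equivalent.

No. Counterexample: with D=0, C=0, B=0, E=0, Expression 1 = 0 but Expression 2 = 1.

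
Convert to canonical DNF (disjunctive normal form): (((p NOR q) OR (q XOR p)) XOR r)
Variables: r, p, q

(NOT r AND NOT p AND NOT q) OR (NOT r AND NOT p AND q) OR (NOT r AND p AND NOT q) OR (r AND p AND q)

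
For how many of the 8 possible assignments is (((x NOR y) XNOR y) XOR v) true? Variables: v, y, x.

Satisfying assignments: (0,0,1), (1,0,0), (1,1,0), (1,1,1)
Count: 4 out of 8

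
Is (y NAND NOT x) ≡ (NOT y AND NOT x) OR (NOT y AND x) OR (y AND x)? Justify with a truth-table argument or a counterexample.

Yes, they are equivalent — the two output columns agree on all 4 assignments:
y | x | Expression 1 | Expression 2
-----------------------------------
0 | 0 | 1 | 1
0 | 1 | 1 | 1
1 | 0 | 0 | 0
1 | 1 | 1 | 1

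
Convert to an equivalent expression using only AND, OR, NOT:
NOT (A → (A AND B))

A AND NOT (A AND B)
(Negated implication: NOT(A → B) = A AND NOT B)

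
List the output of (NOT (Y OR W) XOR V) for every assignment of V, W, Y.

V | W | Y | Output
------------------
0 | 0 | 0 | 1
0 | 0 | 1 | 0
0 | 1 | 0 | 0
0 | 1 | 1 | 0
1 | 0 | 0 | 0
1 | 0 | 1 | 1
1 | 1 | 0 | 1
1 | 1 | 1 | 1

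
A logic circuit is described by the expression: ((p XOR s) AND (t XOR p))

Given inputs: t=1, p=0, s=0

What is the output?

Substituting: ((0 XOR 0) AND (1 XOR 0))
= 0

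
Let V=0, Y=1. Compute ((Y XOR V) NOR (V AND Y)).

Substituting: ((1 XOR 0) NOR (0 AND 1))
= 0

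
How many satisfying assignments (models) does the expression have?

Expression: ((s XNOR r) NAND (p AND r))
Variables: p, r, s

Satisfying assignments: (0,0,0), (0,0,1), (0,1,0), (0,1,1), (1,0,0), (1,0,1), (1,1,0)
Count: 7 out of 8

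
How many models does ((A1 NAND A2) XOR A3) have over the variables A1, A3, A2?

Satisfying assignments: (0,0,0), (0,0,1), (1,0,0), (1,1,1)
Count: 4 out of 8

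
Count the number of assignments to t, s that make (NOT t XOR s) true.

Satisfying assignments: (0,0), (1,1)
Count: 2 out of 4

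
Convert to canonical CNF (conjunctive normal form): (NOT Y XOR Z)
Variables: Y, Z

(Y OR NOT Z) AND (NOT Y OR Z)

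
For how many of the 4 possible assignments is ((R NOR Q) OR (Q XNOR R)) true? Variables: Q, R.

Satisfying assignments: (0,0), (1,1)
Count: 2 out of 4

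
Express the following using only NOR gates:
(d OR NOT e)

((d NOR (e NOR e)) NOR (d NOR (e NOR e)))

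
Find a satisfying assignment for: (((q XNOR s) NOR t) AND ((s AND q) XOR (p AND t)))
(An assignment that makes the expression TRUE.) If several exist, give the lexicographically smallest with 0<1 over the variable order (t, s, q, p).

UNSATISFIABLE - no assignment makes this expression true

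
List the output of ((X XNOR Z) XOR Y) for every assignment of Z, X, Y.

Z | X | Y | Output
------------------
0 | 0 | 0 | 1
0 | 0 | 1 | 0
0 | 1 | 0 | 0
0 | 1 | 1 | 1
1 | 0 | 0 | 0
1 | 0 | 1 | 1
1 | 1 | 0 | 1
1 | 1 | 1 | 0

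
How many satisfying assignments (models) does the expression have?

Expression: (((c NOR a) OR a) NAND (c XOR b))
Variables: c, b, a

Satisfying assignments: (0,0,0), (0,0,1), (1,0,0), (1,1,0), (1,1,1)
Count: 5 out of 8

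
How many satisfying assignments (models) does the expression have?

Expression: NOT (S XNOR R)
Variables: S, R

Satisfying assignments: (0,1), (1,0)
Count: 2 out of 4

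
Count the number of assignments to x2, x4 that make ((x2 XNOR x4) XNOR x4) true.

Satisfying assignments: (1,0), (1,1)
Count: 2 out of 4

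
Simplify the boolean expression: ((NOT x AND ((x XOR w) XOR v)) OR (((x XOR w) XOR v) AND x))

By distribution ((E AND v) OR (E AND NOT v) = E):
= ((x XOR w) XOR v)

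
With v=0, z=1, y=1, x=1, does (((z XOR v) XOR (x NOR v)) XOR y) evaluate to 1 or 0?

Substituting: (((1 XOR 0) XOR (1 NOR 0)) XOR 1)
= 0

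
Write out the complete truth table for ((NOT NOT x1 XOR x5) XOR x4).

x1 | x5 | x4 | Output
---------------------
0 | 0 | 0 | 0
0 | 0 | 1 | 1
0 | 1 | 0 | 1
0 | 1 | 1 | 0
1 | 0 | 0 | 1
1 | 0 | 1 | 0
1 | 1 | 0 | 0
1 | 1 | 1 | 1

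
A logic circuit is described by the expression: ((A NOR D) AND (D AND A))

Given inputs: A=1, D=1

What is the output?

Substituting: ((1 NOR 1) AND (1 AND 1))
= 0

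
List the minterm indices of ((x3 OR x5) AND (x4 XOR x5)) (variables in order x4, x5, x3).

Σm(2, 3, 5) = (NOT x4 AND x5 AND NOT x3) OR (NOT x4 AND x5 AND x3) OR (x4 AND NOT x5 AND x3)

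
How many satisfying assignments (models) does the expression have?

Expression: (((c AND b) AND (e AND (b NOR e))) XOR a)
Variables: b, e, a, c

Satisfying assignments: (0,0,1,0), (0,0,1,1), (0,1,1,0), (0,1,1,1), (1,0,1,0), (1,0,1,1), (1,1,1,0), (1,1,1,1)
Count: 8 out of 16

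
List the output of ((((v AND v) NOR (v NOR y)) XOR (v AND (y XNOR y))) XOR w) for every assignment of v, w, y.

v | w | y | Output
------------------
0 | 0 | 0 | 0
0 | 0 | 1 | 1
0 | 1 | 0 | 1
0 | 1 | 1 | 0
1 | 0 | 0 | 1
1 | 0 | 1 | 1
1 | 1 | 0 | 0
1 | 1 | 1 | 0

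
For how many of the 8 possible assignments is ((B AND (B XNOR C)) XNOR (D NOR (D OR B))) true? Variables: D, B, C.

Satisfying assignments: (0,1,0), (1,0,0), (1,0,1), (1,1,0)
Count: 4 out of 8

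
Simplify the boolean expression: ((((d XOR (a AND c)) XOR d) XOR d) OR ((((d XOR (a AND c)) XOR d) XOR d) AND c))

By absorption (E OR (E AND v) = E) then XOR self-cancellation ((E XOR v) XOR v = E):
= (d XOR (a AND c))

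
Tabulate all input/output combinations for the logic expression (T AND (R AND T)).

T | R | Output
--------------
0 | 0 | 0
0 | 1 | 0
1 | 0 | 0
1 | 1 | 1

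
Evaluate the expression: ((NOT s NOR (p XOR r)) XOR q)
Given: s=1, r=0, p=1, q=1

Substituting: ((NOT 1 NOR (1 XOR 0)) XOR 1)
= 1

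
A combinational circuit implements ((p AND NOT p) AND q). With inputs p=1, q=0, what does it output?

Substituting: ((1 AND NOT 1) AND 0)
= 0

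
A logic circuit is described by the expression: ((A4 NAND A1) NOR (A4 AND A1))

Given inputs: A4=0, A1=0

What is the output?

Substituting: ((0 NAND 0) NOR (0 AND 0))
= 0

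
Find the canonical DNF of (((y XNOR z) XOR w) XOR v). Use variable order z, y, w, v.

(NOT z AND NOT y AND NOT w AND NOT v) OR (NOT z AND NOT y AND w AND v) OR (NOT z AND y AND NOT w AND v) OR (NOT z AND y AND w AND NOT v) OR (z AND NOT y AND NOT w AND v) OR (z AND NOT y AND w AND NOT v) OR (z AND y AND NOT w AND NOT v) OR (z AND y AND w AND v)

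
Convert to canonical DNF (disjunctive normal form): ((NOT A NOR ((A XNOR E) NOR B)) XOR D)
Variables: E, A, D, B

(NOT E AND NOT A AND D AND NOT B) OR (NOT E AND NOT A AND D AND B) OR (NOT E AND A AND NOT D AND B) OR (NOT E AND A AND D AND NOT B) OR (E AND NOT A AND D AND NOT B) OR (E AND NOT A AND D AND B) OR (E AND A AND NOT D AND NOT B) OR (E AND A AND NOT D AND B)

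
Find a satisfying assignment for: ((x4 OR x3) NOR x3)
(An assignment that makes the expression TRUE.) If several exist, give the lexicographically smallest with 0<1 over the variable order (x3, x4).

x3=0, x4=0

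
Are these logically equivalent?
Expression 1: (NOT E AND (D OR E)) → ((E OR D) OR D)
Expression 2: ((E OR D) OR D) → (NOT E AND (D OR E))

No, Converse is not equivalent to original (counterexample: D=0, E=1)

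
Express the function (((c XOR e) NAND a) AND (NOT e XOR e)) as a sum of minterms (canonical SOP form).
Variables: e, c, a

Σm(0, 1, 2, 4, 6, 7) = (NOT e AND NOT c AND NOT a) OR (NOT e AND NOT c AND a) OR (NOT e AND c AND NOT a) OR (e AND NOT c AND NOT a) OR (e AND c AND NOT a) OR (e AND c AND a)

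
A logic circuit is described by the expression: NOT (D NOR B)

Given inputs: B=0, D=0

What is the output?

Substituting: NOT (0 NOR 0)
= 0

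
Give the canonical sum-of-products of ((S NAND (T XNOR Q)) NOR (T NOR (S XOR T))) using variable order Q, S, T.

Σm(2, 7) = (NOT Q AND S AND NOT T) OR (Q AND S AND T)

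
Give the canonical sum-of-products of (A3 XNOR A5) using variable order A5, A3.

Σm(0, 3) = (NOT A5 AND NOT A3) OR (A5 AND A3)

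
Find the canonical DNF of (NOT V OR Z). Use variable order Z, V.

(NOT Z AND NOT V) OR (Z AND NOT V) OR (Z AND V)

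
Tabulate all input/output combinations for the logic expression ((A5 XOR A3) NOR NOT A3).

A5 | A3 | Output
----------------
0 | 0 | 0
0 | 1 | 0
1 | 0 | 0
1 | 1 | 1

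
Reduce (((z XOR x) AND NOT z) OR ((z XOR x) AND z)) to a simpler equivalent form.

By distribution ((E AND v) OR (E AND NOT v) = E):
= (z XOR x)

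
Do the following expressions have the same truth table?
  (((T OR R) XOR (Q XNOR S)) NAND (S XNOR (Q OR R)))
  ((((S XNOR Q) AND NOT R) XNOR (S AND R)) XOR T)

No. Counterexample: with Q=0, R=0, S=1, T=1, Expression 1 = 1 but Expression 2 = 0.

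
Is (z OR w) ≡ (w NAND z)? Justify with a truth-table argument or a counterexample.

No. Counterexample: with z=0, w=0, Expression 1 = 0 but Expression 2 = 1.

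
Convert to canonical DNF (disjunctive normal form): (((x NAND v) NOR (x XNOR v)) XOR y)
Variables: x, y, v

(NOT x AND y AND NOT v) OR (NOT x AND y AND v) OR (x AND y AND NOT v) OR (x AND y AND v)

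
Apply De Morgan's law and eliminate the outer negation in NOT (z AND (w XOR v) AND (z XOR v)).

NOT z OR NOT (w XOR v) OR NOT (z XOR v)
De Morgan's: NOT(AND of terms) = OR of negations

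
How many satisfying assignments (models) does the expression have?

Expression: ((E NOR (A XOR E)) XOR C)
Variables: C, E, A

Satisfying assignments: (0,0,0), (1,0,1), (1,1,0), (1,1,1)
Count: 4 out of 8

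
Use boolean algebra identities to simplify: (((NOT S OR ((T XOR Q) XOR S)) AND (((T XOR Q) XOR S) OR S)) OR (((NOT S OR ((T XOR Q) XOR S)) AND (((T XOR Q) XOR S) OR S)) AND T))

By absorption (E OR (E AND v) = E) then distribution ((E OR v) AND (E OR NOT v) = E):
= ((T XOR Q) XOR S)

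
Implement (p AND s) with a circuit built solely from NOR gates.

((p NOR p) NOR (s NOR s))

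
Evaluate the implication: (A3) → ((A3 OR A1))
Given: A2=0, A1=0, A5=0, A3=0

Antecedent (A3) = 0; consequent ((A3 OR A1)) = 0.
0 → 0 = 1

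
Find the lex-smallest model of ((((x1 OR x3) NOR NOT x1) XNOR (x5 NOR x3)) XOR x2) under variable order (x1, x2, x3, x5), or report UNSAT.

x1=0, x2=0, x3=0, x5=1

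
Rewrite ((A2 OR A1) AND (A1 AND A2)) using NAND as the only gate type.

((((A2 NAND A2) NAND (A1 NAND A1)) NAND ((A1 NAND A2) NAND (A1 NAND A2))) NAND (((A2 NAND A2) NAND (A1 NAND A1)) NAND ((A1 NAND A2) NAND (A1 NAND A2))))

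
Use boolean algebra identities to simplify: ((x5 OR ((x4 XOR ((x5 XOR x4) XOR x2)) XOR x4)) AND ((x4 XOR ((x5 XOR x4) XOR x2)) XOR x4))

By absorption (E AND (E OR v) = E) then XOR self-cancellation ((E XOR v) XOR v = E):
= ((x5 XOR x4) XOR x2)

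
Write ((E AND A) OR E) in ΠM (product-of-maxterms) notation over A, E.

ΠM(0, 2) = (A OR E) AND (NOT A OR E)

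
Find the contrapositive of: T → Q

Contrapositive: NOT Q → NOT T
Note: A statement and its contrapositive are logically equivalent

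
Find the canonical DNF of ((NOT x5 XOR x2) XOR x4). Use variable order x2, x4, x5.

(NOT x2 AND NOT x4 AND NOT x5) OR (NOT x2 AND x4 AND x5) OR (x2 AND NOT x4 AND x5) OR (x2 AND x4 AND NOT x5)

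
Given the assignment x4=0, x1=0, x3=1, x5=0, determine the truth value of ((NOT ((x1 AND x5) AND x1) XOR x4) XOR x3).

Substituting: ((NOT ((0 AND 0) AND 0) XOR 0) XOR 1)
= 0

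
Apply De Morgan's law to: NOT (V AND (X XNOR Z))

NOT V OR NOT (X XNOR Z)
De Morgan's: NOT(AND of terms) = OR of negations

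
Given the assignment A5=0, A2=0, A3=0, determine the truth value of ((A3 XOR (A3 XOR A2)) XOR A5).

Substituting: ((0 XOR (0 XOR 0)) XOR 0)
= 0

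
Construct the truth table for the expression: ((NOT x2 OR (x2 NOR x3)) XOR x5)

x2 | x5 | x3 | Output
---------------------
0 | 0 | 0 | 1
0 | 0 | 1 | 1
0 | 1 | 0 | 0
0 | 1 | 1 | 0
1 | 0 | 0 | 0
1 | 0 | 1 | 0
1 | 1 | 0 | 1
1 | 1 | 1 | 1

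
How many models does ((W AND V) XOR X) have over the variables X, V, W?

Satisfying assignments: (0,1,1), (1,0,0), (1,0,1), (1,1,0)
Count: 4 out of 8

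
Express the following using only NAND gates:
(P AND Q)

((P NAND Q) NAND (P NAND Q))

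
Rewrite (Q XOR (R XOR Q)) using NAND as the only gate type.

((Q NAND (Q NAND ((R NAND (R NAND Q)) NAND (Q NAND (R NAND Q))))) NAND (((R NAND (R NAND Q)) NAND (Q NAND (R NAND Q))) NAND (Q NAND ((R NAND (R NAND Q)) NAND (Q NAND (R NAND Q))))))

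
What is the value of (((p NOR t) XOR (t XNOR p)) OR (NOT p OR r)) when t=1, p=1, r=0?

Substituting: (((1 NOR 1) XOR (1 XNOR 1)) OR (NOT 1 OR 0))
= 1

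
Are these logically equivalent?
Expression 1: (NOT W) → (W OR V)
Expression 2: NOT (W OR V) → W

Yes, Contrapositive is always equivalent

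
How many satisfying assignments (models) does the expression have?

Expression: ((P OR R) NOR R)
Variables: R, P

Satisfying assignments: (0,0)
Count: 1 out of 4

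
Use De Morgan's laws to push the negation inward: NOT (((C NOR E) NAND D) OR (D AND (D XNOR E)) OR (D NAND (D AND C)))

NOT ((C NOR E) NAND D) AND NOT (D AND (D XNOR E)) AND NOT (D NAND (D AND C))
De Morgan's: NOT(OR of terms) = AND of negations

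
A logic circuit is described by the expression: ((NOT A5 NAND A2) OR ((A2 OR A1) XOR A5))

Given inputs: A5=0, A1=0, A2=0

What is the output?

Substituting: ((NOT 0 NAND 0) OR ((0 OR 0) XOR 0))
= 1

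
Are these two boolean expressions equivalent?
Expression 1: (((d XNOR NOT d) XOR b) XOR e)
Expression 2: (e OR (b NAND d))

No. Counterexample: with b=0, e=0, d=0, Expression 1 = 0 but Expression 2 = 1.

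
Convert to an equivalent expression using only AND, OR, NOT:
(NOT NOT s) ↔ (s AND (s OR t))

((NOT NOT s) AND (s AND (s OR t))) OR (NOT s AND NOT (s AND (s OR t)))
(Biconditional = both true or both false)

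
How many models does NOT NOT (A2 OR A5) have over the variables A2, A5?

Satisfying assignments: (0,1), (1,0), (1,1)
Count: 3 out of 4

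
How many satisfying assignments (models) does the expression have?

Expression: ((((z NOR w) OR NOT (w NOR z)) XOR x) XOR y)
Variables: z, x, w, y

Satisfying assignments: (0,0,0,0), (0,0,1,0), (0,1,0,1), (0,1,1,1), (1,0,0,0), (1,0,1,0), (1,1,0,1), (1,1,1,1)
Count: 8 out of 16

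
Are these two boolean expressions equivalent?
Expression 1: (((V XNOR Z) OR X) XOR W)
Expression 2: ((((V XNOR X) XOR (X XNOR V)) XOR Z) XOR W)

No. Counterexample: with V=0, X=0, Z=0, W=0, Expression 1 = 1 but Expression 2 = 0.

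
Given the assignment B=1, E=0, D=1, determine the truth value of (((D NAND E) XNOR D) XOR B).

Substituting: (((1 NAND 0) XNOR 1) XOR 1)
= 0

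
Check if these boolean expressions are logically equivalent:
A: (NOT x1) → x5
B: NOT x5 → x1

Yes, Contrapositive is always equivalent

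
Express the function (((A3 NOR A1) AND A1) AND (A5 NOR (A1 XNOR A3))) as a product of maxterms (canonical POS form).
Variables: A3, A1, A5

ΠM(0, 1, 2, 3, 4, 5, 6, 7) = (A3 OR A1 OR A5) AND (A3 OR A1 OR NOT A5) AND (A3 OR NOT A1 OR A5) AND (A3 OR NOT A1 OR NOT A5) AND (NOT A3 OR A1 OR A5) AND (NOT A3 OR A1 OR NOT A5) AND (NOT A3 OR NOT A1 OR A5) AND (NOT A3 OR NOT A1 OR NOT A5)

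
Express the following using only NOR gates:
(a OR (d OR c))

((a NOR ((d NOR c) NOR (d NOR c))) NOR (a NOR ((d NOR c) NOR (d NOR c))))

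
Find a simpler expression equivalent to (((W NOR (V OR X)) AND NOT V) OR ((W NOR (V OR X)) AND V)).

By distribution ((E AND v) OR (E AND NOT v) = E):
= (W NOR (V OR X))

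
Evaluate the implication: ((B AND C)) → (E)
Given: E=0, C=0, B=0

Antecedent ((B AND C)) = 0; consequent (E) = 0.
0 → 0 = 1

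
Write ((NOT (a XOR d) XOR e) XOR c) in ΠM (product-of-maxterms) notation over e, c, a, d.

ΠM(1, 2, 4, 7, 8, 11, 13, 14) = (e OR c OR a OR NOT d) AND (e OR c OR NOT a OR d) AND (e OR NOT c OR a OR d) AND (e OR NOT c OR NOT a OR NOT d) AND (NOT e OR c OR a OR d) AND (NOT e OR c OR NOT a OR NOT d) AND (NOT e OR NOT c OR a OR NOT d) AND (NOT e OR NOT c OR NOT a OR d)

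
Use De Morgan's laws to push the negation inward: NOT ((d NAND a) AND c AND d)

NOT (d NAND a) OR NOT c OR NOT d
De Morgan's: NOT(AND of terms) = OR of negations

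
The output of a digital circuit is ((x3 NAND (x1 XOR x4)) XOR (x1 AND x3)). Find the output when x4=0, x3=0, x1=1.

Substituting: ((0 NAND (1 XOR 0)) XOR (1 AND 0))
= 1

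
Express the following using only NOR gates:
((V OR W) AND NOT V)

((((V NOR W) NOR (V NOR W)) NOR ((V NOR W) NOR (V NOR W))) NOR ((V NOR V) NOR (V NOR V)))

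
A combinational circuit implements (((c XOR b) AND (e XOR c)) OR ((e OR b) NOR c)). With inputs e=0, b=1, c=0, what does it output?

Substituting: (((0 XOR 1) AND (0 XOR 0)) OR ((0 OR 1) NOR 0))
= 0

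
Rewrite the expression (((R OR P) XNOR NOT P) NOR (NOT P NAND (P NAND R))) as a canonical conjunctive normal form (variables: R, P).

(R OR NOT P) AND (NOT R OR P) AND (NOT R OR NOT P)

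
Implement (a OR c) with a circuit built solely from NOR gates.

((a NOR c) NOR (a NOR c))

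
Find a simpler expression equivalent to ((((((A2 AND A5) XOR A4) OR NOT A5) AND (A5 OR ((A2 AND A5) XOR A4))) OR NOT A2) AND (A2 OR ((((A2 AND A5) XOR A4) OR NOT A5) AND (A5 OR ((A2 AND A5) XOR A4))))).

By distribution ((E OR v) AND (E OR NOT v) = E) then distribution ((E OR v) AND (E OR NOT v) = E):
= ((A2 AND A5) XOR A4)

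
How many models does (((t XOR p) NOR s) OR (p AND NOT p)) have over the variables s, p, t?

Satisfying assignments: (0,0,0), (0,1,1)
Count: 2 out of 8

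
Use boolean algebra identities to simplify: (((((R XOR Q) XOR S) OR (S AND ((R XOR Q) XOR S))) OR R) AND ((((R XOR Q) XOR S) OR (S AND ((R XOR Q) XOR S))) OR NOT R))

By distribution ((E OR v) AND (E OR NOT v) = E) then absorption (E OR (E AND v) = E):
= ((R XOR Q) XOR S)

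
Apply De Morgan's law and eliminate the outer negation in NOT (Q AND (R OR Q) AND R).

NOT Q OR NOT (R OR Q) OR NOT R
De Morgan's: NOT(AND of terms) = OR of negations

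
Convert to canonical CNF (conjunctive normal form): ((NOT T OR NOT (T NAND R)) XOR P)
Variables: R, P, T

(R OR P OR NOT T) AND (R OR NOT P OR T) AND (NOT R OR NOT P OR T) AND (NOT R OR NOT P OR NOT T)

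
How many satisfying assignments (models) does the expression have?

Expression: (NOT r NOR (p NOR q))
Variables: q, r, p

Satisfying assignments: (0,1,1), (1,1,0), (1,1,1)
Count: 3 out of 8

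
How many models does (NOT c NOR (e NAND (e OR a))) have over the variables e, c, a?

Satisfying assignments: (1,1,0), (1,1,1)
Count: 2 out of 8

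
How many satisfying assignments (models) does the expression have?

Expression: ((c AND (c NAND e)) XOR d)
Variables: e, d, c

Satisfying assignments: (0,0,1), (0,1,0), (1,1,0), (1,1,1)
Count: 4 out of 8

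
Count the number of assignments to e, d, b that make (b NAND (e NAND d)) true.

Satisfying assignments: (0,0,0), (0,1,0), (1,0,0), (1,1,0), (1,1,1)
Count: 5 out of 8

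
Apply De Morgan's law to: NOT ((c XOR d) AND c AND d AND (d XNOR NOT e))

NOT (c XOR d) OR NOT c OR NOT d OR NOT (d XNOR NOT e)
De Morgan's: NOT(AND of terms) = OR of negations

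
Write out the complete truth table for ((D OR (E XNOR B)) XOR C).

C | E | D | B | Output
----------------------
0 | 0 | 0 | 0 | 1
0 | 0 | 0 | 1 | 0
0 | 0 | 1 | 0 | 1
0 | 0 | 1 | 1 | 1
0 | 1 | 0 | 0 | 0
0 | 1 | 0 | 1 | 1
0 | 1 | 1 | 0 | 1
0 | 1 | 1 | 1 | 1
1 | 0 | 0 | 0 | 0
1 | 0 | 0 | 1 | 1
1 | 0 | 1 | 0 | 0
1 | 0 | 1 | 1 | 0
1 | 1 | 0 | 0 | 1
1 | 1 | 0 | 1 | 0
1 | 1 | 1 | 0 | 0
1 | 1 | 1 | 1 | 0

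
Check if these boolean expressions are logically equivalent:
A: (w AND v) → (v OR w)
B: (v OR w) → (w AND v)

No, Converse is not equivalent to original (counterexample: v=0, w=1)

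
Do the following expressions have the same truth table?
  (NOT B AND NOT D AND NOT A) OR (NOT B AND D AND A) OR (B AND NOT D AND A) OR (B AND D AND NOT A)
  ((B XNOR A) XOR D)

Yes, they are equivalent — the two output columns agree on all 8 assignments:
B | D | A | Expression 1 | Expression 2
---------------------------------------
0 | 0 | 0 | 1 | 1
0 | 0 | 1 | 0 | 0
0 | 1 | 0 | 0 | 0
0 | 1 | 1 | 1 | 1
1 | 0 | 0 | 0 | 0
1 | 0 | 1 | 1 | 1
1 | 1 | 0 | 1 | 1
1 | 1 | 1 | 0 | 0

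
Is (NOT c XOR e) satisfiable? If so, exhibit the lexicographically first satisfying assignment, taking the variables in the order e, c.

e=0, c=0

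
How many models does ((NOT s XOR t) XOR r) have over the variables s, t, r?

Satisfying assignments: (0,0,0), (0,1,1), (1,0,1), (1,1,0)
Count: 4 out of 8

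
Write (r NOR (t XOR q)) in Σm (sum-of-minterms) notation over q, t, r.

Σm(0, 6) = (NOT q AND NOT t AND NOT r) OR (q AND t AND NOT r)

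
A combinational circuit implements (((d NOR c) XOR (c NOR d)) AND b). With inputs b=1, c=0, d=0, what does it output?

Substituting: (((0 NOR 0) XOR (0 NOR 0)) AND 1)
= 0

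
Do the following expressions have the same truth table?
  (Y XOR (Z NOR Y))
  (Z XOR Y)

No. Counterexample: with Y=0, Z=0, Expression 1 = 1 but Expression 2 = 0.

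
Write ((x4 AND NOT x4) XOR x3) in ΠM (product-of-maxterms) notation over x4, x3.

ΠM(0, 2) = (x4 OR x3) AND (NOT x4 OR x3)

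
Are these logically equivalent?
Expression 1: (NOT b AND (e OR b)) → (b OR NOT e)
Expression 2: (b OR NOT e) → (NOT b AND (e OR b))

No, Converse is not equivalent to original (counterexample: b=0, e=0)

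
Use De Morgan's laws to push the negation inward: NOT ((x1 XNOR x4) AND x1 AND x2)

NOT (x1 XNOR x4) OR NOT x1 OR NOT x2
De Morgan's: NOT(AND of terms) = OR of negations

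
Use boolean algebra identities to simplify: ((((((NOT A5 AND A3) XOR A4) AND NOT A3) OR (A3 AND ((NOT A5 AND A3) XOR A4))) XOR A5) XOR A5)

By XOR self-cancellation ((E XOR v) XOR v = E) then distribution ((E AND v) OR (E AND NOT v) = E):
= ((NOT A5 AND A3) XOR A4)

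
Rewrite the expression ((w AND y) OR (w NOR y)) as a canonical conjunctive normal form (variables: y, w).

(y OR NOT w) AND (NOT y OR w)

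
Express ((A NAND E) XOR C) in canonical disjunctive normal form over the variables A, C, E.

(NOT A AND NOT C AND NOT E) OR (NOT A AND NOT C AND E) OR (A AND NOT C AND NOT E) OR (A AND C AND E)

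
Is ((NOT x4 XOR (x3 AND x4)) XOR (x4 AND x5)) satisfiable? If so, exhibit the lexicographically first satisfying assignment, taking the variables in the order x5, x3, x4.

x5=0, x3=0, x4=0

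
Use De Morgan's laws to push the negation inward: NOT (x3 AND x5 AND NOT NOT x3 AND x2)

NOT x3 OR NOT x5 OR NOT x3 OR NOT x2
De Morgan's: NOT(AND of terms) = OR of negations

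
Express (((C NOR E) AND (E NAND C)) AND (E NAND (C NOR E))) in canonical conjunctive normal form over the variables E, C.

(E OR NOT C) AND (NOT E OR C) AND (NOT E OR NOT C)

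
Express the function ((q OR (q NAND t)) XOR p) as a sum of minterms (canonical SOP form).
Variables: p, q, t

Σm(0, 1, 2, 3) = (NOT p AND NOT q AND NOT t) OR (NOT p AND NOT q AND t) OR (NOT p AND q AND NOT t) OR (NOT p AND q AND t)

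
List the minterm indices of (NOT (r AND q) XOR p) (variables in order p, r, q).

Σm(0, 1, 2, 7) = (NOT p AND NOT r AND NOT q) OR (NOT p AND NOT r AND q) OR (NOT p AND r AND NOT q) OR (p AND r AND q)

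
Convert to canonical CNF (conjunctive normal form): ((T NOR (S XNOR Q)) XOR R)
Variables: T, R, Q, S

(T OR R OR Q OR S) AND (T OR R OR NOT Q OR NOT S) AND (T OR NOT R OR Q OR NOT S) AND (T OR NOT R OR NOT Q OR S) AND (NOT T OR R OR Q OR S) AND (NOT T OR R OR Q OR NOT S) AND (NOT T OR R OR NOT Q OR S) AND (NOT T OR R OR NOT Q OR NOT S)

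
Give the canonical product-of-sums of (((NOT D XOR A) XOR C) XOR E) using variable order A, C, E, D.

ΠM(1, 2, 4, 7, 8, 11, 13, 14) = (A OR C OR E OR NOT D) AND (A OR C OR NOT E OR D) AND (A OR NOT C OR E OR D) AND (A OR NOT C OR NOT E OR NOT D) AND (NOT A OR C OR E OR D) AND (NOT A OR C OR NOT E OR NOT D) AND (NOT A OR NOT C OR E OR NOT D) AND (NOT A OR NOT C OR NOT E OR D)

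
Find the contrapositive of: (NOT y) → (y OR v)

Contrapositive: NOT (y OR v) → y
Note: A statement and its contrapositive are logically equivalent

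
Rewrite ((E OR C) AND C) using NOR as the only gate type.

((((E NOR C) NOR (E NOR C)) NOR ((E NOR C) NOR (E NOR C))) NOR (C NOR C))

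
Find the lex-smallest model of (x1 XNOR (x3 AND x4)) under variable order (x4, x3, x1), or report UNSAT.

x4=0, x3=0, x1=0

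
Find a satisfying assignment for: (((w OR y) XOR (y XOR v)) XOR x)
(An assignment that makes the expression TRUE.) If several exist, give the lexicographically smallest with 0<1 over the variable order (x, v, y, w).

x=0, v=0, y=0, w=1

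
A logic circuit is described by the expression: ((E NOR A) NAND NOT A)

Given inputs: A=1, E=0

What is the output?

Substituting: ((0 NOR 1) NAND NOT 1)
= 1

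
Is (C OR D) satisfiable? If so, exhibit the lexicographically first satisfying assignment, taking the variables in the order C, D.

C=0, D=1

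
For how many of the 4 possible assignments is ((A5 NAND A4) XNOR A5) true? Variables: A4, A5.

Satisfying assignments: (0,1)
Count: 1 out of 4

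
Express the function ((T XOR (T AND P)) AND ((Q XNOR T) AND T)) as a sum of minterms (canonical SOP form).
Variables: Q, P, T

Σm(5) = (Q AND NOT P AND T)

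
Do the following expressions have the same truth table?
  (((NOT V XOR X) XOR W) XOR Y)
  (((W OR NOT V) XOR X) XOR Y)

No. Counterexample: with V=0, X=0, W=1, Y=0, Expression 1 = 0 but Expression 2 = 1.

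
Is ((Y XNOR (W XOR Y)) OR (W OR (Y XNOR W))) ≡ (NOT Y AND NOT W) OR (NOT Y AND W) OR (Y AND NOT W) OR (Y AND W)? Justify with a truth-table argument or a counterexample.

Yes, they are equivalent — the two output columns agree on all 4 assignments:
Y | W | Expression 1 | Expression 2
-----------------------------------
0 | 0 | 1 | 1
0 | 1 | 1 | 1
1 | 0 | 1 | 1
1 | 1 | 1 | 1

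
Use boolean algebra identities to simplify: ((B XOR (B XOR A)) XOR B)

By XOR self-cancellation ((E XOR v) XOR v = E):
= (B XOR A)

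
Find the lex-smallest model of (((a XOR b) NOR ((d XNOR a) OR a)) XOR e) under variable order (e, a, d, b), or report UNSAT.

e=0, a=0, d=1, b=0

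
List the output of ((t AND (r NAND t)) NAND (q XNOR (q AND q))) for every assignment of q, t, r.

q | t | r | Output
------------------
0 | 0 | 0 | 1
0 | 0 | 1 | 1
0 | 1 | 0 | 0
0 | 1 | 1 | 1
1 | 0 | 0 | 1
1 | 0 | 1 | 1
1 | 1 | 0 | 0
1 | 1 | 1 | 1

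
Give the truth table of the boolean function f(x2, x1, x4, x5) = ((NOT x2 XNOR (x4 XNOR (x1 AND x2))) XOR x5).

x2 | x1 | x4 | x5 | Output
--------------------------
0 | 0 | 0 | 0 | 1
0 | 0 | 0 | 1 | 0
0 | 0 | 1 | 0 | 0
0 | 0 | 1 | 1 | 1
0 | 1 | 0 | 0 | 1
0 | 1 | 0 | 1 | 0
0 | 1 | 1 | 0 | 0
0 | 1 | 1 | 1 | 1
1 | 0 | 0 | 0 | 0
1 | 0 | 0 | 1 | 1
1 | 0 | 1 | 0 | 1
1 | 0 | 1 | 1 | 0
1 | 1 | 0 | 0 | 1
1 | 1 | 0 | 1 | 0
1 | 1 | 1 | 0 | 0
1 | 1 | 1 | 1 | 1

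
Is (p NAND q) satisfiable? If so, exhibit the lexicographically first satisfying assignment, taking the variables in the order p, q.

p=0, q=0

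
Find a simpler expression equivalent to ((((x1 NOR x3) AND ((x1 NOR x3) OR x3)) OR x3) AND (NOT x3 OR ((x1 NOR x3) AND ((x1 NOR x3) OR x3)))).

By distribution ((E OR v) AND (E OR NOT v) = E) then absorption (E AND (E OR v) = E):
= (x1 NOR x3)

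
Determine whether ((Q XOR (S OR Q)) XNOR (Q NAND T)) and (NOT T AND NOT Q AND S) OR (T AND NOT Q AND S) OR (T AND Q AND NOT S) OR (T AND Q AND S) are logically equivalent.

Yes, they are equivalent — the two output columns agree on all 8 assignments:
T | Q | S | Expression 1 | Expression 2
---------------------------------------
0 | 0 | 0 | 0 | 0
0 | 0 | 1 | 1 | 1
0 | 1 | 0 | 0 | 0
0 | 1 | 1 | 0 | 0
1 | 0 | 0 | 0 | 0
1 | 0 | 1 | 1 | 1
1 | 1 | 0 | 1 | 1
1 | 1 | 1 | 1 | 1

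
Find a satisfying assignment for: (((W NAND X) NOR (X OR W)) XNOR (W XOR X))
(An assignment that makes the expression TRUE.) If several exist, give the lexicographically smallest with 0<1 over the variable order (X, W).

X=0, W=0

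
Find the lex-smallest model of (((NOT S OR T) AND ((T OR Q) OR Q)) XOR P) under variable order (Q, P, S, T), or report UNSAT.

Q=0, P=0, S=0, T=1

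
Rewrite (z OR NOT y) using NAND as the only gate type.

((z NAND z) NAND ((y NAND y) NAND (y NAND y)))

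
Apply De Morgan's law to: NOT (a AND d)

NOT a OR NOT d
De Morgan's: NOT(AND of terms) = OR of negations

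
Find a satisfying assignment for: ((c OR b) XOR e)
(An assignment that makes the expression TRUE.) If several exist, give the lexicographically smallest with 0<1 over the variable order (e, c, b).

e=0, c=0, b=1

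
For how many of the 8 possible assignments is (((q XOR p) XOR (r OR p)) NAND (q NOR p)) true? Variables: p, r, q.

Satisfying assignments: (0,0,0), (0,0,1), (0,1,1), (1,0,0), (1,0,1), (1,1,0), (1,1,1)
Count: 7 out of 8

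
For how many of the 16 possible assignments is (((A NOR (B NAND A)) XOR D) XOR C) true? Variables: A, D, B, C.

Satisfying assignments: (0,0,0,1), (0,0,1,1), (0,1,0,0), (0,1,1,0), (1,0,0,1), (1,0,1,1), (1,1,0,0), (1,1,1,0)
Count: 8 out of 16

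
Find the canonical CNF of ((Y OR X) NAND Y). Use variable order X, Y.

(X OR NOT Y) AND (NOT X OR NOT Y)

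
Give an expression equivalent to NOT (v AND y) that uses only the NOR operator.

(((v NOR v) NOR (y NOR y)) NOR ((v NOR v) NOR (y NOR y)))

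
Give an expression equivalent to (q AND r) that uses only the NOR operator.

((q NOR q) NOR (r NOR r))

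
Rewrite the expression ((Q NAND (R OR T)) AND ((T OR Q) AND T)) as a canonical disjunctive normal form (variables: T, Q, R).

(T AND NOT Q AND NOT R) OR (T AND NOT Q AND R)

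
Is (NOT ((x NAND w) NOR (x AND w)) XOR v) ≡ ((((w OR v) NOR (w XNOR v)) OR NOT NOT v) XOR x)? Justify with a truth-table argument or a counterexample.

No. Counterexample: with v=0, x=0, w=0, Expression 1 = 1 but Expression 2 = 0.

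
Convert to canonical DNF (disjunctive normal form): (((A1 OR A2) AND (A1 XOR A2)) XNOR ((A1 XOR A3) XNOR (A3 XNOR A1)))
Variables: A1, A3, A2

(NOT A1 AND NOT A3 AND NOT A2) OR (NOT A1 AND A3 AND NOT A2) OR (A1 AND NOT A3 AND A2) OR (A1 AND A3 AND A2)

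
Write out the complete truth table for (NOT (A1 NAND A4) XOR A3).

A4 | A1 | A3 | Output
---------------------
0 | 0 | 0 | 0
0 | 0 | 1 | 1
0 | 1 | 0 | 0
0 | 1 | 1 | 1
1 | 0 | 0 | 0
1 | 0 | 1 | 1
1 | 1 | 0 | 1
1 | 1 | 1 | 0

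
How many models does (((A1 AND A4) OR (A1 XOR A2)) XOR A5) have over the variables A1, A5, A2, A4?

Satisfying assignments: (0,0,1,0), (0,0,1,1), (0,1,0,0), (0,1,0,1), (1,0,0,0), (1,0,0,1), (1,0,1,1), (1,1,1,0)
Count: 8 out of 16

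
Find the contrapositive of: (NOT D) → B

Contrapositive: NOT B → D
Note: A statement and its contrapositive are logically equivalent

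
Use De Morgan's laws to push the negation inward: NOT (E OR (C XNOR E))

NOT E AND NOT (C XNOR E)
De Morgan's: NOT(OR of terms) = AND of negations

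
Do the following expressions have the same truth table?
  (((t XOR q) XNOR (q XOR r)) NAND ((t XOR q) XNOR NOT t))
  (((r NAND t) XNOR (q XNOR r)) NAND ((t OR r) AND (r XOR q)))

No. Counterexample: with q=0, r=1, t=1, Expression 1 = 1 but Expression 2 = 0.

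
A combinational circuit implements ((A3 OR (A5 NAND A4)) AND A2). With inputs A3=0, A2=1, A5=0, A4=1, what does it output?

Substituting: ((0 OR (0 NAND 1)) AND 1)
= 1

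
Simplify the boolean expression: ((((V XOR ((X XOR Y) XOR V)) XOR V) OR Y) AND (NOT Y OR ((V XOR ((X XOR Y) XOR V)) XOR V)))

By distribution ((E OR v) AND (E OR NOT v) = E) then XOR self-cancellation ((E XOR v) XOR v = E):
= ((X XOR Y) XOR V)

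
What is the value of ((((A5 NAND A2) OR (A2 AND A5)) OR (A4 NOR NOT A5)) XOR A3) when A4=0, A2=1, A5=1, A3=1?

Substituting: ((((1 NAND 1) OR (1 AND 1)) OR (0 NOR NOT 1)) XOR 1)
= 0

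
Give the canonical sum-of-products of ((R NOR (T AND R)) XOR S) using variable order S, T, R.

Σm(0, 2, 5, 7) = (NOT S AND NOT T AND NOT R) OR (NOT S AND T AND NOT R) OR (S AND NOT T AND R) OR (S AND T AND R)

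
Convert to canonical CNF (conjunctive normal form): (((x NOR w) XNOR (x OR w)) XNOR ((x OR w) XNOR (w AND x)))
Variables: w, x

(w OR x) AND (NOT w OR NOT x)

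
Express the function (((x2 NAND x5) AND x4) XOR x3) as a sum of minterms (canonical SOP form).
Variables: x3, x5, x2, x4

Σm(1, 3, 5, 8, 10, 12, 14, 15) = (NOT x3 AND NOT x5 AND NOT x2 AND x4) OR (NOT x3 AND NOT x5 AND x2 AND x4) OR (NOT x3 AND x5 AND NOT x2 AND x4) OR (x3 AND NOT x5 AND NOT x2 AND NOT x4) OR (x3 AND NOT x5 AND x2 AND NOT x4) OR (x3 AND x5 AND NOT x2 AND NOT x4) OR (x3 AND x5 AND x2 AND NOT x4) OR (x3 AND x5 AND x2 AND x4)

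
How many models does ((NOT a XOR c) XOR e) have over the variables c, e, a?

Satisfying assignments: (0,0,0), (0,1,1), (1,0,1), (1,1,0)
Count: 4 out of 8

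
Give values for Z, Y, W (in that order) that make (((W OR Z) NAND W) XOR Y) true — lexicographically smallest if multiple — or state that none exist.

Z=0, Y=0, W=0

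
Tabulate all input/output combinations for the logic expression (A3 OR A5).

A3 | A5 | Output
----------------
0 | 0 | 0
0 | 1 | 1
1 | 0 | 1
1 | 1 | 1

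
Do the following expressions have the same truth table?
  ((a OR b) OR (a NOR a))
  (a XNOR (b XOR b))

No. Counterexample: with a=1, b=0, Expression 1 = 1 but Expression 2 = 0.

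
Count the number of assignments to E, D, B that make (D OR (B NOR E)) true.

Satisfying assignments: (0,0,0), (0,1,0), (0,1,1), (1,1,0), (1,1,1)
Count: 5 out of 8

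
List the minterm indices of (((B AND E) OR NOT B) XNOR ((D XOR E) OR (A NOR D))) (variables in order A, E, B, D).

Σm(0, 1, 4, 6, 9, 10, 12, 14) = (NOT A AND NOT E AND NOT B AND NOT D) OR (NOT A AND NOT E AND NOT B AND D) OR (NOT A AND E AND NOT B AND NOT D) OR (NOT A AND E AND B AND NOT D) OR (A AND NOT E AND NOT B AND D) OR (A AND NOT E AND B AND NOT D) OR (A AND E AND NOT B AND NOT D) OR (A AND E AND B AND NOT D)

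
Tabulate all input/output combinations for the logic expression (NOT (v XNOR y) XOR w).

y | v | w | Output
------------------
0 | 0 | 0 | 0
0 | 0 | 1 | 1
0 | 1 | 0 | 1
0 | 1 | 1 | 0
1 | 0 | 0 | 1
1 | 0 | 1 | 0
1 | 1 | 0 | 0
1 | 1 | 1 | 1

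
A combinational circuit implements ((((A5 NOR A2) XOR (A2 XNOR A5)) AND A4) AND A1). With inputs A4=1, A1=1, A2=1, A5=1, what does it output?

Substituting: ((((1 NOR 1) XOR (1 XNOR 1)) AND 1) AND 1)
= 1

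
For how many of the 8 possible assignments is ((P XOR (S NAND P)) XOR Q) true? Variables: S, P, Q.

Satisfying assignments: (0,0,0), (0,1,1), (1,0,0), (1,1,0)
Count: 4 out of 8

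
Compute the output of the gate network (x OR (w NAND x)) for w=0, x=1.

Substituting: (1 OR (0 NAND 1))
= 1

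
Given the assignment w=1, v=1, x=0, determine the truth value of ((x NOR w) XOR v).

Substituting: ((0 NOR 1) XOR 1)
= 1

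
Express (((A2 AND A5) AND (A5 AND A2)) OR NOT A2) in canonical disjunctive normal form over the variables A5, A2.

(NOT A5 AND NOT A2) OR (A5 AND NOT A2) OR (A5 AND A2)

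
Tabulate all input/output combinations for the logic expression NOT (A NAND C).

A | C | Output
--------------
0 | 0 | 0
0 | 1 | 0
1 | 0 | 0
1 | 1 | 1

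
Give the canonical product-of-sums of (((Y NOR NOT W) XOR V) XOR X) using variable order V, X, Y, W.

ΠM(0, 2, 3, 5, 9, 12, 14, 15) = (V OR X OR Y OR W) AND (V OR X OR NOT Y OR W) AND (V OR X OR NOT Y OR NOT W) AND (V OR NOT X OR Y OR NOT W) AND (NOT V OR X OR Y OR NOT W) AND (NOT V OR NOT X OR Y OR W) AND (NOT V OR NOT X OR NOT Y OR W) AND (NOT V OR NOT X OR NOT Y OR NOT W)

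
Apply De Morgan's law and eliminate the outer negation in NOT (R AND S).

NOT R OR NOT S
De Morgan's: NOT(AND of terms) = OR of negations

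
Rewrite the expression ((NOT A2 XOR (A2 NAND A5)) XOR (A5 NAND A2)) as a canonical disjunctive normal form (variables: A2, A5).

(NOT A2 AND NOT A5) OR (NOT A2 AND A5)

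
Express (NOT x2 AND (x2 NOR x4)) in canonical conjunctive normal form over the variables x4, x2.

(x4 OR NOT x2) AND (NOT x4 OR x2) AND (NOT x4 OR NOT x2)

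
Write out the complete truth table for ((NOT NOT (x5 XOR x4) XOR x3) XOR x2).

x3 | x2 | x4 | x5 | Output
--------------------------
0 | 0 | 0 | 0 | 0
0 | 0 | 0 | 1 | 1
0 | 0 | 1 | 0 | 1
0 | 0 | 1 | 1 | 0
0 | 1 | 0 | 0 | 1
0 | 1 | 0 | 1 | 0
0 | 1 | 1 | 0 | 0
0 | 1 | 1 | 1 | 1
1 | 0 | 0 | 0 | 1
1 | 0 | 0 | 1 | 0
1 | 0 | 1 | 0 | 0
1 | 0 | 1 | 1 | 1
1 | 1 | 0 | 0 | 0
1 | 1 | 0 | 1 | 1
1 | 1 | 1 | 0 | 1
1 | 1 | 1 | 1 | 0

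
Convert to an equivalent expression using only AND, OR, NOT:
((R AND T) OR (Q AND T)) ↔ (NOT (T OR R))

(((R AND T) OR (Q AND T)) AND (NOT (T OR R))) OR (NOT ((R AND T) OR (Q AND T)) AND (T OR R))
(Biconditional = both true or both false)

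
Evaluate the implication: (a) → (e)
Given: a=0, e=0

Antecedent (a) = 0; consequent (e) = 0.
0 → 0 = 1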